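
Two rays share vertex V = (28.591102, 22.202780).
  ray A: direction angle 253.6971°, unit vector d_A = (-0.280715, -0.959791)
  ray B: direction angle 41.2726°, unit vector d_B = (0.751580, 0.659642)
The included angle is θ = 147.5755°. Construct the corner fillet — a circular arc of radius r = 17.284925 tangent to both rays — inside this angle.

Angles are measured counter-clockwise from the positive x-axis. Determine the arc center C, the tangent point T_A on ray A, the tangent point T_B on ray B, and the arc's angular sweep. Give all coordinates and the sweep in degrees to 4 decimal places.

bisector direction at 327.4849° = (0.843249,-0.537523)
center distance |VC| = r/sin(θ/2) = 17.284925/sin(73.7878°) = 18.000742
C = V + |VC|·bis = (43.7702,12.5270)
T_A = V + ((C−V)·d_A)·d_A = V + 5.0257·d_A = (27.1803,17.3791)
T_B = V + ((C−V)·d_B)·d_B = V + 5.0257·d_B = (32.3683,25.5180)
sweep = 180° − θ = 32.4245°

center=(43.7702,12.5270) T_A=(27.1803,17.3791) T_B=(32.3683,25.5180) sweep=32.4245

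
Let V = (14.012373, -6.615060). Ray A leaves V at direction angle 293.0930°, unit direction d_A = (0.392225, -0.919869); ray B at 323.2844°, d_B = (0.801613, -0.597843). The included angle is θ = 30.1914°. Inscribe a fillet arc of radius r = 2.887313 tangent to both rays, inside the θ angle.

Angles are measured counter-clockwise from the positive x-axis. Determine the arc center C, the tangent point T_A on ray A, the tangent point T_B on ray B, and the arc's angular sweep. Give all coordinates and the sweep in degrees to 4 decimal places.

bisector direction at 308.1887° = (0.618253,-0.785979)
center distance |VC| = r/sin(θ/2) = 2.887313/sin(15.0957°) = 11.086627
C = V + |VC|·bis = (20.8667,-15.3289)
T_A = V + ((C−V)·d_A)·d_A = V + 10.7041·d_A = (18.2108,-16.4614)
T_B = V + ((C−V)·d_B)·d_B = V + 10.7041·d_B = (22.5929,-13.0144)
sweep = 180° − θ = 149.8086°

center=(20.8667,-15.3289) T_A=(18.2108,-16.4614) T_B=(22.5929,-13.0144) sweep=149.8086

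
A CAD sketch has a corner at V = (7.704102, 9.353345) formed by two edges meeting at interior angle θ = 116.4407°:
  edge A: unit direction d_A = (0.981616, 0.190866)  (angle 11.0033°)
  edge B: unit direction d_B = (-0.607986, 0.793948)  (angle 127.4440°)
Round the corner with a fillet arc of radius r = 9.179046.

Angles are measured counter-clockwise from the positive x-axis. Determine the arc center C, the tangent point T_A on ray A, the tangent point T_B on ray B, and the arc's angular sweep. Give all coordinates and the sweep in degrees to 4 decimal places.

center=(11.5343,19.4490) T_A=(13.2863,10.4387) T_B=(4.2466,13.8683) sweep=63.5593

bisector direction at 69.2237° = (0.354721,0.934972)
center distance |VC| = r/sin(θ/2) = 9.179046/sin(58.2204°) = 10.797864
C = V + |VC|·bis = (11.5343,19.4490)
T_A = V + ((C−V)·d_A)·d_A = V + 5.6867·d_A = (13.2863,10.4387)
T_B = V + ((C−V)·d_B)·d_B = V + 5.6867·d_B = (4.2466,13.8683)
sweep = 180° − θ = 63.5593°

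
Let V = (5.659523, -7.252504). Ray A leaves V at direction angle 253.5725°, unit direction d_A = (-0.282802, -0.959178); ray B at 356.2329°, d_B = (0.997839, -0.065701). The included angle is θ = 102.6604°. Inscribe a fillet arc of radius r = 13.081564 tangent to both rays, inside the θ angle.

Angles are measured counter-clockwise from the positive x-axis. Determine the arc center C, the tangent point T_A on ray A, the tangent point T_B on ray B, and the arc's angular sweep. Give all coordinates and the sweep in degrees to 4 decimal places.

bisector direction at 304.9027° = (0.572185,-0.820125)
center distance |VC| = r/sin(θ/2) = 13.081564/sin(51.3302°) = 16.754914
C = V + |VC|·bis = (15.2464,-20.9936)
T_A = V + ((C−V)·d_A)·d_A = V + 10.4690·d_A = (2.6989,-17.2941)
T_B = V + ((C−V)·d_B)·d_B = V + 10.4690·d_B = (16.1059,-7.9403)
sweep = 180° − θ = 77.3396°

center=(15.2464,-20.9936) T_A=(2.6989,-17.2941) T_B=(16.1059,-7.9403) sweep=77.3396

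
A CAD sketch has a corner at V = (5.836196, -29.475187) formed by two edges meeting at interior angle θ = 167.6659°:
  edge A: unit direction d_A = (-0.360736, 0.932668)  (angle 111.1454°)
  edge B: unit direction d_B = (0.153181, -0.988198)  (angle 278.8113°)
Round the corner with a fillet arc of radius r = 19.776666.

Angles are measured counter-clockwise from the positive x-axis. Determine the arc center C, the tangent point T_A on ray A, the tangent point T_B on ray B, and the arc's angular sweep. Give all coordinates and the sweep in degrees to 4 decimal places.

center=(-13.3797,-34.6163) T_A=(5.0653,-27.4821) T_B=(6.1635,-31.5869) sweep=12.3341

bisector direction at 194.9784° = (-0.966024,-0.258454)
center distance |VC| = r/sin(θ/2) = 19.776666/sin(83.8329°) = 19.891782
C = V + |VC|·bis = (-13.3797,-34.6163)
T_A = V + ((C−V)·d_A)·d_A = V + 2.1369·d_A = (5.0653,-27.4821)
T_B = V + ((C−V)·d_B)·d_B = V + 2.1369·d_B = (6.1635,-31.5869)
sweep = 180° − θ = 12.3341°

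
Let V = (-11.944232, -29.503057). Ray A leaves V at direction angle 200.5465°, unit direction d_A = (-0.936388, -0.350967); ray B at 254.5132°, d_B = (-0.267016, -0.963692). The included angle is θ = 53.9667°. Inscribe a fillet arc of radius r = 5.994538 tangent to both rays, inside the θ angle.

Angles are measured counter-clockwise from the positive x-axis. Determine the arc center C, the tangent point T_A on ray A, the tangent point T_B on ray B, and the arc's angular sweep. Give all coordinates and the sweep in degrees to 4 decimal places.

bisector direction at 227.5299° = (-0.675206,-0.737629)
center distance |VC| = r/sin(θ/2) = 5.994538/sin(26.9834°) = 13.211640
C = V + |VC|·bis = (-20.8648,-39.2483)
T_A = V + ((C−V)·d_A)·d_A = V + 11.7734·d_A = (-22.9687,-33.6351)
T_B = V + ((C−V)·d_B)·d_B = V + 11.7734·d_B = (-15.0879,-40.8490)
sweep = 180° − θ = 126.0333°

center=(-20.8648,-39.2483) T_A=(-22.9687,-33.6351) T_B=(-15.0879,-40.8490) sweep=126.0333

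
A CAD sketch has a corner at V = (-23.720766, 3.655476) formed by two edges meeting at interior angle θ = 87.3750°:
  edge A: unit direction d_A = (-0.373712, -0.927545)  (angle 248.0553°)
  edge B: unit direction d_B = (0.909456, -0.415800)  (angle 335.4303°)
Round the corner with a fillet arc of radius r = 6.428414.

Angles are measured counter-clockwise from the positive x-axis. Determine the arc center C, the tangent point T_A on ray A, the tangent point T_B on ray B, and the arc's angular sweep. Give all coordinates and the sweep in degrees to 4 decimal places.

bisector direction at 291.7428° = (0.370441,-0.928856)
center distance |VC| = r/sin(θ/2) = 6.428414/sin(43.6875°) = 9.306768
C = V + |VC|·bis = (-20.2732,-4.9892)
T_A = V + ((C−V)·d_A)·d_A = V + 6.7299·d_A = (-26.2358,-2.5868)
T_B = V + ((C−V)·d_B)·d_B = V + 6.7299·d_B = (-17.6002,0.8572)
sweep = 180° − θ = 92.6250°

center=(-20.2732,-4.9892) T_A=(-26.2358,-2.5868) T_B=(-17.6002,0.8572) sweep=92.6250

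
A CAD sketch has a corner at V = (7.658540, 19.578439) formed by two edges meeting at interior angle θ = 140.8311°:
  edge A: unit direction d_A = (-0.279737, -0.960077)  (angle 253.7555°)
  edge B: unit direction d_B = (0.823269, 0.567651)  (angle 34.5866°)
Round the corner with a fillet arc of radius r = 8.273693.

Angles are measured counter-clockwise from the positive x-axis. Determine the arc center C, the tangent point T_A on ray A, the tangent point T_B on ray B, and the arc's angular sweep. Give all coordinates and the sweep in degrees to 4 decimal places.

bisector direction at 324.1711° = (0.810768,-0.585367)
center distance |VC| = r/sin(θ/2) = 8.273693/sin(70.4155°) = 8.781730
C = V + |VC|·bis = (14.7785,14.4379)
T_A = V + ((C−V)·d_A)·d_A = V + 2.9436·d_A = (6.8351,16.7524)
T_B = V + ((C−V)·d_B)·d_B = V + 2.9436·d_B = (10.0819,21.2494)
sweep = 180° − θ = 39.1689°

center=(14.7785,14.4379) T_A=(6.8351,16.7524) T_B=(10.0819,21.2494) sweep=39.1689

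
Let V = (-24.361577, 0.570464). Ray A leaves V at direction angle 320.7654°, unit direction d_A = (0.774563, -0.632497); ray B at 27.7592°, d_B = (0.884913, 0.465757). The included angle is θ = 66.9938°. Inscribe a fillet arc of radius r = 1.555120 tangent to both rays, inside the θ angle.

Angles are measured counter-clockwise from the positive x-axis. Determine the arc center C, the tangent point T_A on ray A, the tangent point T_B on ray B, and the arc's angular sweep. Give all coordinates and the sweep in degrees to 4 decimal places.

bisector direction at 354.2623° = (0.994990,-0.099974)
center distance |VC| = r/sin(θ/2) = 1.555120/sin(33.4969°) = 2.817798
C = V + |VC|·bis = (-21.5579,0.2888)
T_A = V + ((C−V)·d_A)·d_A = V + 2.3498·d_A = (-22.5415,-0.9158)
T_B = V + ((C−V)·d_B)·d_B = V + 2.3498·d_B = (-22.2822,1.6649)
sweep = 180° − θ = 113.0062°

center=(-21.5579,0.2888) T_A=(-22.5415,-0.9158) T_B=(-22.2822,1.6649) sweep=113.0062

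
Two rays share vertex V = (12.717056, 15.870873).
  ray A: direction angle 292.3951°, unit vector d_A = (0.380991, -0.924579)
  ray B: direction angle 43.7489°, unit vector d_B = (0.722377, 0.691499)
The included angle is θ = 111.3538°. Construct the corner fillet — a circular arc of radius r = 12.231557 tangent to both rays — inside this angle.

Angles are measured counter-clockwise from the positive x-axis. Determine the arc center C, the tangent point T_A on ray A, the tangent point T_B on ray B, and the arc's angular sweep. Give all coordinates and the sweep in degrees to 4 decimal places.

bisector direction at 348.0720° = (0.978408,-0.206682)
center distance |VC| = r/sin(θ/2) = 12.231557/sin(55.6769°) = 14.810493
C = V + |VC|·bis = (27.2078,12.8098)
T_A = V + ((C−V)·d_A)·d_A = V + 8.3510·d_A = (15.8987,8.1497)
T_B = V + ((C−V)·d_B)·d_B = V + 8.3510·d_B = (18.7497,21.6456)
sweep = 180° − θ = 68.6462°

center=(27.2078,12.8098) T_A=(15.8987,8.1497) T_B=(18.7497,21.6456) sweep=68.6462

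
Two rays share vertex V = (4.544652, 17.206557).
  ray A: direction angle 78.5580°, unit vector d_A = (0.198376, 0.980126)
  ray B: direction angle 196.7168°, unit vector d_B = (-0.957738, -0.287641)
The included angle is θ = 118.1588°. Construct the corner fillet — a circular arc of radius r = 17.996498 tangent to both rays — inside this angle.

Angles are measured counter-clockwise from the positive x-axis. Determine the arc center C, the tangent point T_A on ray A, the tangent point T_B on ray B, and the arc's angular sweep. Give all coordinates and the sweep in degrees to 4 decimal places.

center=(-10.9558,31.3419) T_A=(6.6830,27.7718) T_B=(-5.7793,14.1059) sweep=61.8412

bisector direction at 137.6374° = (-0.738895,0.673820)
center distance |VC| = r/sin(θ/2) = 17.996498/sin(59.0794°) = 20.977868
C = V + |VC|·bis = (-10.9558,31.3419)
T_A = V + ((C−V)·d_A)·d_A = V + 10.7795·d_A = (6.6830,27.7718)
T_B = V + ((C−V)·d_B)·d_B = V + 10.7795·d_B = (-5.7793,14.1059)
sweep = 180° − θ = 61.8412°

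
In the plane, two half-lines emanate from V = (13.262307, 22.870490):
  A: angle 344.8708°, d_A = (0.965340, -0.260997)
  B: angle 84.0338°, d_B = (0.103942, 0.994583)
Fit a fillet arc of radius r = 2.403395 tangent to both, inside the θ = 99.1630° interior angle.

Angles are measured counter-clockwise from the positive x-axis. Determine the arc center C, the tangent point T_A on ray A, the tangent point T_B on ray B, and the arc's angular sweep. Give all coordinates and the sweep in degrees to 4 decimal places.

bisector direction at 34.4523° = (0.824597,0.565720)
center distance |VC| = r/sin(θ/2) = 2.403395/sin(49.5815°) = 3.156842
C = V + |VC|·bis = (15.8654,24.6564)
T_A = V + ((C−V)·d_A)·d_A = V + 2.0468·d_A = (15.2382,22.3363)
T_B = V + ((C−V)·d_B)·d_B = V + 2.0468·d_B = (13.4751,24.9062)
sweep = 180° − θ = 80.8370°

center=(15.8654,24.6564) T_A=(15.2382,22.3363) T_B=(13.4751,24.9062) sweep=80.8370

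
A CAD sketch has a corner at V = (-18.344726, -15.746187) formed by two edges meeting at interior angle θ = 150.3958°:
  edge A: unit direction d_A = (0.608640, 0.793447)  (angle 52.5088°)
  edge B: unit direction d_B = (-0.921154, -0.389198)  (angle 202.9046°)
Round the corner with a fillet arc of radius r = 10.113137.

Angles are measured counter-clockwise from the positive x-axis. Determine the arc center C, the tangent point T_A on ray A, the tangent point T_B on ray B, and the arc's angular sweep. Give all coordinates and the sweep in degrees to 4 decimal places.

center=(-24.7424,-7.4705) T_A=(-16.7182,-13.6258) T_B=(-20.8064,-16.7863) sweep=29.6042

bisector direction at 127.7067° = (-0.611620,0.791152)
center distance |VC| = r/sin(θ/2) = 10.113137/sin(75.1979°) = 10.460271
C = V + |VC|·bis = (-24.7424,-7.4705)
T_A = V + ((C−V)·d_A)·d_A = V + 2.6724·d_A = (-16.7182,-13.6258)
T_B = V + ((C−V)·d_B)·d_B = V + 2.6724·d_B = (-20.8064,-16.7863)
sweep = 180° − θ = 29.6042°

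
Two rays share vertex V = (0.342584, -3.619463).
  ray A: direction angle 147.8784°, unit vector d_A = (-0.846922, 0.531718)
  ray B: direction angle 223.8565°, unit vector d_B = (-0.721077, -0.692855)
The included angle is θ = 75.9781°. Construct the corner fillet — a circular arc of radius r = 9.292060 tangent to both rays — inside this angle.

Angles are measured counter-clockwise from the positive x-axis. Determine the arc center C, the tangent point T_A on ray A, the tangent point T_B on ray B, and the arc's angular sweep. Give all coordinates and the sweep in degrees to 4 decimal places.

center=(-14.6748,-5.1627) T_A=(-9.7341,2.7069) T_B=(-8.2368,-11.8630) sweep=104.0219

bisector direction at 185.8674° = (-0.994761,-0.102227)
center distance |VC| = r/sin(θ/2) = 9.292060/sin(37.9890°) = 15.096500
C = V + |VC|·bis = (-14.6748,-5.1627)
T_A = V + ((C−V)·d_A)·d_A = V + 11.8980·d_A = (-9.7341,2.7069)
T_B = V + ((C−V)·d_B)·d_B = V + 11.8980·d_B = (-8.2368,-11.8630)
sweep = 180° − θ = 104.0219°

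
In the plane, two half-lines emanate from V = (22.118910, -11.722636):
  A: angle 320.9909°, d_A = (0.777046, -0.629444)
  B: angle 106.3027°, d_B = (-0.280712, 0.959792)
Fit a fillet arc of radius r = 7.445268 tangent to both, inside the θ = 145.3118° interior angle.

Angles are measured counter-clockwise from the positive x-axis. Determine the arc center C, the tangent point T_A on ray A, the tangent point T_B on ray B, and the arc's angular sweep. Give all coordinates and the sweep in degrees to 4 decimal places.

bisector direction at 33.6468° = (0.832469,0.554072)
center distance |VC| = r/sin(θ/2) = 7.445268/sin(72.6559°) = 7.799918
C = V + |VC|·bis = (28.6121,-7.4009)
T_A = V + ((C−V)·d_A)·d_A = V + 2.3252·d_A = (23.9257,-13.1862)
T_B = V + ((C−V)·d_B)·d_B = V + 2.3252·d_B = (21.4662,-9.4909)
sweep = 180° − θ = 34.6882°

center=(28.6121,-7.4009) T_A=(23.9257,-13.1862) T_B=(21.4662,-9.4909) sweep=34.6882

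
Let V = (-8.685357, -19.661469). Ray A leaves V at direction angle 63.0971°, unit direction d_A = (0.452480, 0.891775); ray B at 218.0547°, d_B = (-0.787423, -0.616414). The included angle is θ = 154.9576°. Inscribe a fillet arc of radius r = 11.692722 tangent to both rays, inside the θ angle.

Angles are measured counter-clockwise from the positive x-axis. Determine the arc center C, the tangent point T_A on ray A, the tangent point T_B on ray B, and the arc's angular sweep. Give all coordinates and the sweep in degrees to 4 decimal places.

bisector direction at 140.5759° = (-0.772467,0.635055)
center distance |VC| = r/sin(θ/2) = 11.692722/sin(77.4788°) = 11.977599
C = V + |VC|·bis = (-17.9377,-12.0550)
T_A = V + ((C−V)·d_A)·d_A = V + 2.5968·d_A = (-7.5104,-17.3458)
T_B = V + ((C−V)·d_B)·d_B = V + 2.5968·d_B = (-10.7301,-21.2621)
sweep = 180° − θ = 25.0424°

center=(-17.9377,-12.0550) T_A=(-7.5104,-17.3458) T_B=(-10.7301,-21.2621) sweep=25.0424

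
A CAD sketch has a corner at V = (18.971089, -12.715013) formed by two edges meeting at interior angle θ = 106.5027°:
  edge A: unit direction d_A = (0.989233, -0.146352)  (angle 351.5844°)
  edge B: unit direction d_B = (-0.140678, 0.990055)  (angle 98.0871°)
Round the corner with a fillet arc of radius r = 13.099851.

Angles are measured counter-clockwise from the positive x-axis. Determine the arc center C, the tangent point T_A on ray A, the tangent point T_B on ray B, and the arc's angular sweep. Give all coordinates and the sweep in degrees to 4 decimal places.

center=(30.5646,-1.1878) T_A=(28.6474,-14.1466) T_B=(17.5950,-3.0306) sweep=73.4973

bisector direction at 44.8358° = (0.709131,0.705077)
center distance |VC| = r/sin(θ/2) = 13.099851/sin(53.2514°) = 16.348903
C = V + |VC|·bis = (30.5646,-1.1878)
T_A = V + ((C−V)·d_A)·d_A = V + 9.7816·d_A = (28.6474,-14.1466)
T_B = V + ((C−V)·d_B)·d_B = V + 9.7816·d_B = (17.5950,-3.0306)
sweep = 180° − θ = 73.4973°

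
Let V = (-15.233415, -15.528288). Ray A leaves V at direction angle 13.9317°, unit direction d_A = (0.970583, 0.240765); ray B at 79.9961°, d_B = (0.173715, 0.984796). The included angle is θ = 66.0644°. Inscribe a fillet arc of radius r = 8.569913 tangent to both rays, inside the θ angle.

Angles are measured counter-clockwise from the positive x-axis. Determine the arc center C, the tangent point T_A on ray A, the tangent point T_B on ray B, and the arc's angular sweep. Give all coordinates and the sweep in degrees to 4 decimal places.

bisector direction at 46.9639° = (0.682459,0.730924)
center distance |VC| = r/sin(θ/2) = 8.569913/sin(33.0322°) = 15.721430
C = V + |VC|·bis = (-4.5042,-4.0371)
T_A = V + ((C−V)·d_A)·d_A = V + 13.1803·d_A = (-2.4408,-12.3549)
T_B = V + ((C−V)·d_B)·d_B = V + 13.1803·d_B = (-12.9438,-2.5484)
sweep = 180° − θ = 113.9356°

center=(-4.5042,-4.0371) T_A=(-2.4408,-12.3549) T_B=(-12.9438,-2.5484) sweep=113.9356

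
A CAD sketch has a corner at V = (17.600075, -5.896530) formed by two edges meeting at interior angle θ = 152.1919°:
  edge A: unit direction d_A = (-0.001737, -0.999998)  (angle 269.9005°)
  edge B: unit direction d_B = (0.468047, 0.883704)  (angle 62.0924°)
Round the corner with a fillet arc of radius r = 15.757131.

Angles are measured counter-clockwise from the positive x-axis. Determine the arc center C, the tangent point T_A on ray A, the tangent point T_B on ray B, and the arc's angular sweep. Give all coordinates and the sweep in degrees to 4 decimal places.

center=(33.3504,-9.8246) T_A=(17.5933,-9.7972) T_B=(19.4258,-2.4495) sweep=27.8081

bisector direction at 345.9965° = (0.970281,-0.241982)
center distance |VC| = r/sin(θ/2) = 15.757131/sin(76.0960°) = 16.232759
C = V + |VC|·bis = (33.3504,-9.8246)
T_A = V + ((C−V)·d_A)·d_A = V + 3.9007·d_A = (17.5933,-9.7972)
T_B = V + ((C−V)·d_B)·d_B = V + 3.9007·d_B = (19.4258,-2.4495)
sweep = 180° − θ = 27.8081°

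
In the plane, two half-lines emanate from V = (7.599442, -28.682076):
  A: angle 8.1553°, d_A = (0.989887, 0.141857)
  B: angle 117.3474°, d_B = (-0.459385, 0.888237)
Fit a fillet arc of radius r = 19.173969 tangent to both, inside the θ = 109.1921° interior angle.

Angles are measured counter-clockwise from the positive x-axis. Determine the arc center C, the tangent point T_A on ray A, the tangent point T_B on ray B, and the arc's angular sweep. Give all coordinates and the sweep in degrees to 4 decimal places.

bisector direction at 62.7513° = (0.457853,0.889028)
center distance |VC| = r/sin(θ/2) = 19.173969/sin(54.5960°) = 23.523806
C = V + |VC|·bis = (18.3699,-7.7688)
T_A = V + ((C−V)·d_A)·d_A = V + 13.6282·d_A = (21.0898,-26.7488)
T_B = V + ((C−V)·d_B)·d_B = V + 13.6282·d_B = (1.3388,-16.5770)
sweep = 180° − θ = 70.8079°

center=(18.3699,-7.7688) T_A=(21.0898,-26.7488) T_B=(1.3388,-16.5770) sweep=70.8079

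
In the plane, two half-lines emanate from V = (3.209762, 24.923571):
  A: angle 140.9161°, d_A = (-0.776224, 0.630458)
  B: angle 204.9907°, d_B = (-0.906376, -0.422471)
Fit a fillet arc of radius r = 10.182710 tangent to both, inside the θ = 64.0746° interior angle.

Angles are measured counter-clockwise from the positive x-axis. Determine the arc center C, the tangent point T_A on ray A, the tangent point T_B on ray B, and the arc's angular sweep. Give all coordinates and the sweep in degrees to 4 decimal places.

center=(-15.8408,27.2784) T_A=(-9.4211,35.1825) T_B=(-11.5389,18.0491) sweep=115.9254

bisector direction at 172.9534° = (-0.992447,0.122677)
center distance |VC| = r/sin(θ/2) = 10.182710/sin(32.0373°) = 19.195593
C = V + |VC|·bis = (-15.8408,27.2784)
T_A = V + ((C−V)·d_A)·d_A = V + 16.2722·d_A = (-9.4211,35.1825)
T_B = V + ((C−V)·d_B)·d_B = V + 16.2722·d_B = (-11.5389,18.0491)
sweep = 180° − θ = 115.9254°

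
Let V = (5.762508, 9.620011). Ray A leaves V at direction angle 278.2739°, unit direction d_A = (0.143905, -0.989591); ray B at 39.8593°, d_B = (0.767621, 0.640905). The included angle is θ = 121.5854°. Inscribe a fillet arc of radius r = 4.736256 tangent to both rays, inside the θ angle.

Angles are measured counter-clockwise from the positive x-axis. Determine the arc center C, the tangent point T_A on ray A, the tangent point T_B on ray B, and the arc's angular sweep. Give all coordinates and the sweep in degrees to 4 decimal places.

bisector direction at 339.0666° = (0.933996,-0.357283)
center distance |VC| = r/sin(θ/2) = 4.736256/sin(60.7927°) = 5.426135
C = V + |VC|·bis = (10.8305,7.6813)
T_A = V + ((C−V)·d_A)·d_A = V + 2.6478·d_A = (6.1435,6.9998)
T_B = V + ((C−V)·d_B)·d_B = V + 2.6478·d_B = (7.7950,11.3170)
sweep = 180° − θ = 58.4146°

center=(10.8305,7.6813) T_A=(6.1435,6.9998) T_B=(7.7950,11.3170) sweep=58.4146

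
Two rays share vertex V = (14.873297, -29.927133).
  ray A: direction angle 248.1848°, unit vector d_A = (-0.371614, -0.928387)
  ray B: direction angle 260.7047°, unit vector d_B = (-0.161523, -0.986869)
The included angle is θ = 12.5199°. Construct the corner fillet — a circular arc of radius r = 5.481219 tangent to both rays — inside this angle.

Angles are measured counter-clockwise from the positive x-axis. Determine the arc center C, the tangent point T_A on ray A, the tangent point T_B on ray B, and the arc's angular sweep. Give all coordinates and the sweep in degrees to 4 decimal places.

center=(1.3930,-78.3541) T_A=(-3.6957,-76.3172) T_B=(6.8022,-79.2395) sweep=167.4801

bisector direction at 254.4447° = (-0.268167,-0.963372)
center distance |VC| = r/sin(θ/2) = 5.481219/sin(6.2599°) = 50.268196
C = V + |VC|·bis = (1.3930,-78.3541)
T_A = V + ((C−V)·d_A)·d_A = V + 49.9685·d_A = (-3.6957,-76.3172)
T_B = V + ((C−V)·d_B)·d_B = V + 49.9685·d_B = (6.8022,-79.2395)
sweep = 180° − θ = 167.4801°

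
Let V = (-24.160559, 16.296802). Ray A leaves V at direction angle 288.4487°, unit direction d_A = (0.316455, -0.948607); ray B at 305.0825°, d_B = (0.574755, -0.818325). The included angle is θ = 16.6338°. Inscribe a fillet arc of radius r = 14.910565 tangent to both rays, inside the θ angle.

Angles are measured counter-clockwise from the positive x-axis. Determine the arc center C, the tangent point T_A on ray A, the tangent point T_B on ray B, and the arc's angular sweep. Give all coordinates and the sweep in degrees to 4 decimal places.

bisector direction at 296.7656° = (0.450342,-0.892856)
center distance |VC| = r/sin(θ/2) = 14.910565/sin(8.3169°) = 103.081676
C = V + |VC|·bis = (22.2614,-75.7403)
T_A = V + ((C−V)·d_A)·d_A = V + 101.9976·d_A = (8.1171,-80.4589)
T_B = V + ((C−V)·d_B)·d_B = V + 101.9976·d_B = (34.4631,-67.1704)
sweep = 180° − θ = 163.3662°

center=(22.2614,-75.7403) T_A=(8.1171,-80.4589) T_B=(34.4631,-67.1704) sweep=163.3662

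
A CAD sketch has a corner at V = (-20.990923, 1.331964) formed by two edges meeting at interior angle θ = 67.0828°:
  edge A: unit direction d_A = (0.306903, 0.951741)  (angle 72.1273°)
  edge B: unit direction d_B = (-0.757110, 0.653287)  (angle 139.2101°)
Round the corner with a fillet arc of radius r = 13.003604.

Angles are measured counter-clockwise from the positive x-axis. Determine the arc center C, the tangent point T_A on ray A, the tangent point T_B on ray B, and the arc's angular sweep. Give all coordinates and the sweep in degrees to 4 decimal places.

bisector direction at 105.6687° = (-0.270074,0.962839)
center distance |VC| = r/sin(θ/2) = 13.003604/sin(33.5414°) = 23.534257
C = V + |VC|·bis = (-27.3469,23.9917)
T_A = V + ((C−V)·d_A)·d_A = V + 19.6155·d_A = (-14.9709,20.0008)
T_B = V + ((C−V)·d_B)·d_B = V + 19.6155·d_B = (-35.8420,14.1465)
sweep = 180° − θ = 112.9172°

center=(-27.3469,23.9917) T_A=(-14.9709,20.0008) T_B=(-35.8420,14.1465) sweep=112.9172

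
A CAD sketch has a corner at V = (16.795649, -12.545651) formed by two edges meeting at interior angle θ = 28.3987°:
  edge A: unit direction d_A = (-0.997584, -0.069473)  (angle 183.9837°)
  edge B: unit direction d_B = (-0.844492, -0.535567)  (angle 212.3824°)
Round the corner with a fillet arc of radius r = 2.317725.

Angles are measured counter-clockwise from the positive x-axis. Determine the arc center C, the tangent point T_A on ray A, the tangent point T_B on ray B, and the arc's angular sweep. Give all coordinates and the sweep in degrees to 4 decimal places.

center=(7.8188,-15.4941) T_A=(7.6578,-13.1820) T_B=(9.0601,-17.4514) sweep=151.6013

bisector direction at 198.1831° = (-0.950064,-0.312054)
center distance |VC| = r/sin(θ/2) = 2.317725/sin(14.1994°) = 9.448672
C = V + |VC|·bis = (7.8188,-15.4941)
T_A = V + ((C−V)·d_A)·d_A = V + 9.1600·d_A = (7.6578,-13.1820)
T_B = V + ((C−V)·d_B)·d_B = V + 9.1600·d_B = (9.0601,-17.4514)
sweep = 180° − θ = 151.6013°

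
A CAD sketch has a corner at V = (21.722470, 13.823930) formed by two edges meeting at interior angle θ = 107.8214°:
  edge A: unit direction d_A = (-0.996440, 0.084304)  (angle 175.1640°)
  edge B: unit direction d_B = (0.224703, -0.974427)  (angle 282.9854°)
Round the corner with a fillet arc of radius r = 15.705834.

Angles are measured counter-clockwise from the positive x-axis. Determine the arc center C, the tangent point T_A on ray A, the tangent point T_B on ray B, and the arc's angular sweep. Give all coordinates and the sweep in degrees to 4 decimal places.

center=(8.9908,-0.8608) T_A=(10.3148,14.7891) T_B=(24.2950,2.6683) sweep=72.1786

bisector direction at 229.0747° = (-0.655075,-0.755564)
center distance |VC| = r/sin(θ/2) = 15.705834/sin(53.9107°) = 19.435510
C = V + |VC|·bis = (8.9908,-0.8608)
T_A = V + ((C−V)·d_A)·d_A = V + 11.4484·d_A = (10.3148,14.7891)
T_B = V + ((C−V)·d_B)·d_B = V + 11.4484·d_B = (24.2950,2.6683)
sweep = 180° − θ = 72.1786°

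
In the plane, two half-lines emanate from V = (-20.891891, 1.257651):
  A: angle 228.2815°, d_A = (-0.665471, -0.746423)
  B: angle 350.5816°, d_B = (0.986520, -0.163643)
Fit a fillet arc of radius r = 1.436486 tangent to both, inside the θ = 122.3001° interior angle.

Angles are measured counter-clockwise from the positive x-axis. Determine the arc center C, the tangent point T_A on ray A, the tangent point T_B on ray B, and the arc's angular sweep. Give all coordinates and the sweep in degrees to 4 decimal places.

bisector direction at 289.4316° = (0.332680,-0.943040)
center distance |VC| = r/sin(θ/2) = 1.436486/sin(61.1501°) = 1.640037
C = V + |VC|·bis = (-20.3463,-0.2890)
T_A = V + ((C−V)·d_A)·d_A = V + 0.7913·d_A = (-21.4185,0.6670)
T_B = V + ((C−V)·d_B)·d_B = V + 0.7913·d_B = (-20.1112,1.1282)
sweep = 180° − θ = 57.6999°

center=(-20.3463,-0.2890) T_A=(-21.4185,0.6670) T_B=(-20.1112,1.1282) sweep=57.6999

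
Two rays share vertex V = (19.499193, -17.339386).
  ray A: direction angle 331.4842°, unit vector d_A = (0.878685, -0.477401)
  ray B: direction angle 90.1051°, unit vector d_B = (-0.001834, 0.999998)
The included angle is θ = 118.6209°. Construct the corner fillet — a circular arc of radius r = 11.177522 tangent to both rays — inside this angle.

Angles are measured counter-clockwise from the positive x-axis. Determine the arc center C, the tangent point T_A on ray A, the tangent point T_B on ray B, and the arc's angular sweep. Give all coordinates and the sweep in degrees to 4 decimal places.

bisector direction at 30.7946° = (0.859008,0.511963)
center distance |VC| = r/sin(θ/2) = 11.177522/sin(59.3105°) = 12.997944
C = V + |VC|·bis = (30.6645,-10.6849)
T_A = V + ((C−V)·d_A)·d_A = V + 6.6340·d_A = (25.3284,-20.5065)
T_B = V + ((C−V)·d_B)·d_B = V + 6.6340·d_B = (19.4870,-10.7054)
sweep = 180° − θ = 61.3791°

center=(30.6645,-10.6849) T_A=(25.3284,-20.5065) T_B=(19.4870,-10.7054) sweep=61.3791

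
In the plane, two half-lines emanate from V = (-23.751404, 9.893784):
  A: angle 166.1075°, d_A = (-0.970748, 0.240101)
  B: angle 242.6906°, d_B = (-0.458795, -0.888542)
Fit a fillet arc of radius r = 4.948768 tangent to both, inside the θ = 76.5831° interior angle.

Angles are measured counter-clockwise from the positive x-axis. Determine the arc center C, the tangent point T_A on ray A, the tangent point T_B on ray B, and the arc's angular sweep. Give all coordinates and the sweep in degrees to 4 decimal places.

bisector direction at 204.3990° = (-0.910691,-0.413089)
center distance |VC| = r/sin(θ/2) = 4.948768/sin(38.2916°) = 7.986221
C = V + |VC|·bis = (-31.0244,6.5948)
T_A = V + ((C−V)·d_A)·d_A = V + 6.2681·d_A = (-29.8362,11.3988)
T_B = V + ((C−V)·d_B)·d_B = V + 6.2681·d_B = (-26.6272,4.3243)
sweep = 180° − θ = 103.4169°

center=(-31.0244,6.5948) T_A=(-29.8362,11.3988) T_B=(-26.6272,4.3243) sweep=103.4169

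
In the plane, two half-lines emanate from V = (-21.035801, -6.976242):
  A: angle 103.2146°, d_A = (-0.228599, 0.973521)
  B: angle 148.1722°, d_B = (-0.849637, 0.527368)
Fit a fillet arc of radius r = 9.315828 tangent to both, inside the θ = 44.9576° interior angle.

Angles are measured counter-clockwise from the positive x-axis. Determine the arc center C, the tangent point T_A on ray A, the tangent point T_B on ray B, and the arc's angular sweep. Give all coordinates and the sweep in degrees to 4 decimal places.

center=(-35.2516,12.8120) T_A=(-26.1825,14.9416) T_B=(-40.1645,4.8969) sweep=135.0424

bisector direction at 125.6934° = (-0.583448,0.812151)
center distance |VC| = r/sin(θ/2) = 9.315828/sin(22.4788°) = 24.365198
C = V + |VC|·bis = (-35.2516,12.8120)
T_A = V + ((C−V)·d_A)·d_A = V + 22.5140·d_A = (-26.1825,14.9416)
T_B = V + ((C−V)·d_B)·d_B = V + 22.5140·d_B = (-40.1645,4.8969)
sweep = 180° − θ = 135.0424°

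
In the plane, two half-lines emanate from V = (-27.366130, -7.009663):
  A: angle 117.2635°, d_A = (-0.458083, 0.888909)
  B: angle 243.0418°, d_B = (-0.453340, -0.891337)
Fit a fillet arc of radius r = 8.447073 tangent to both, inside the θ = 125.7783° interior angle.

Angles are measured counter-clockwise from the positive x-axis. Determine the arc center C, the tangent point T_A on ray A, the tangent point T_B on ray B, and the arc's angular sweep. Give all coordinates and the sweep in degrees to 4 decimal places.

center=(-36.8558,-7.0349) T_A=(-29.3472,-3.1655) T_B=(-29.3266,-10.8643) sweep=54.2217

bisector direction at 180.1527° = (-0.999996,-0.002664)
center distance |VC| = r/sin(θ/2) = 8.447073/sin(62.8892°) = 9.489744
C = V + |VC|·bis = (-36.8558,-7.0349)
T_A = V + ((C−V)·d_A)·d_A = V + 4.3246·d_A = (-29.3472,-3.1655)
T_B = V + ((C−V)·d_B)·d_B = V + 4.3246·d_B = (-29.3266,-10.8643)
sweep = 180° − θ = 54.2217°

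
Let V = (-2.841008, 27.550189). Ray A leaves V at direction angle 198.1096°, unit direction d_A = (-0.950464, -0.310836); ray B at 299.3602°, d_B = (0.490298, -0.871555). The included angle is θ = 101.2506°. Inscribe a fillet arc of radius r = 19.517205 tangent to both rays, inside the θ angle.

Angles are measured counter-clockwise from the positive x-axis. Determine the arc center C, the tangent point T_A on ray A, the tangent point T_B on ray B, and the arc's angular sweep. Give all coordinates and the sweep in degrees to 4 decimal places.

bisector direction at 248.7349° = (-0.362684,-0.931912)
center distance |VC| = r/sin(θ/2) = 19.517205/sin(50.6253°) = 25.248198
C = V + |VC|·bis = (-11.9981,4.0211)
T_A = V + ((C−V)·d_A)·d_A = V + 16.0172·d_A = (-18.0648,22.5715)
T_B = V + ((C−V)·d_B)·d_B = V + 16.0172·d_B = (5.0122,13.5903)
sweep = 180° − θ = 78.7494°

center=(-11.9981,4.0211) T_A=(-18.0648,22.5715) T_B=(5.0122,13.5903) sweep=78.7494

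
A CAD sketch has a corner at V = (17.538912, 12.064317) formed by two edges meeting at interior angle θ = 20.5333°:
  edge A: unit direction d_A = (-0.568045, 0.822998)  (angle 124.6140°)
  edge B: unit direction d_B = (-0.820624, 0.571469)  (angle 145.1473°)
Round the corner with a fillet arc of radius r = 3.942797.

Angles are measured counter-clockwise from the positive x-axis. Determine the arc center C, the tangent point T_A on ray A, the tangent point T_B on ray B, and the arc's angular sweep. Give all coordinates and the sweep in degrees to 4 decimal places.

center=(1.9289,27.7395) T_A=(5.1738,29.9792) T_B=(-0.3243,24.5039) sweep=159.4667

bisector direction at 134.8807° = (-0.705632,0.708578)
center distance |VC| = r/sin(θ/2) = 3.942797/sin(10.2667°) = 22.122023
C = V + |VC|·bis = (1.9289,27.7395)
T_A = V + ((C−V)·d_A)·d_A = V + 21.7678·d_A = (5.1738,29.9792)
T_B = V + ((C−V)·d_B)·d_B = V + 21.7678·d_B = (-0.3243,24.5039)
sweep = 180° − θ = 159.4667°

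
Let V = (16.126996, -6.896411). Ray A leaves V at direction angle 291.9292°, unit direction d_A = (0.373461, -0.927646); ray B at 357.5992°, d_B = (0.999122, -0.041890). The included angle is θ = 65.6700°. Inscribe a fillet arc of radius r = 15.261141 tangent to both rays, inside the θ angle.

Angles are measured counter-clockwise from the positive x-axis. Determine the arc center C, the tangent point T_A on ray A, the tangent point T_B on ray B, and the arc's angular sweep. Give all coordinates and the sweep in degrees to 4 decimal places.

bisector direction at 324.7642° = (0.816785,-0.576943)
center distance |VC| = r/sin(θ/2) = 15.261141/sin(32.8350°) = 28.145580
C = V + |VC|·bis = (39.1159,-23.1348)
T_A = V + ((C−V)·d_A)·d_A = V + 23.6489·d_A = (24.9589,-28.8342)
T_B = V + ((C−V)·d_B)·d_B = V + 23.6489·d_B = (39.7552,-7.8871)
sweep = 180° − θ = 114.3300°

center=(39.1159,-23.1348) T_A=(24.9589,-28.8342) T_B=(39.7552,-7.8871) sweep=114.3300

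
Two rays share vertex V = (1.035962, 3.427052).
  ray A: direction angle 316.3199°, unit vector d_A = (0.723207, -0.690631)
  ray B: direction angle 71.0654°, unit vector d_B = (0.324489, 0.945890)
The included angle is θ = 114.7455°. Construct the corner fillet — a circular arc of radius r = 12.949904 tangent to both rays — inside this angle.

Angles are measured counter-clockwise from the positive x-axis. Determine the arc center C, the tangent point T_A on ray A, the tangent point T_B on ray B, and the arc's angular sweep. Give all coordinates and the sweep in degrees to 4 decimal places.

bisector direction at 13.6927° = (0.971579,0.236714)
center distance |VC| = r/sin(θ/2) = 12.949904/sin(57.3728°) = 15.376353
C = V + |VC|·bis = (15.9753,7.0668)
T_A = V + ((C−V)·d_A)·d_A = V + 8.2905·d_A = (7.0317,-2.2986)
T_B = V + ((C−V)·d_B)·d_B = V + 8.2905·d_B = (3.7261,11.2689)
sweep = 180° − θ = 65.2545°

center=(15.9753,7.0668) T_A=(7.0317,-2.2986) T_B=(3.7261,11.2689) sweep=65.2545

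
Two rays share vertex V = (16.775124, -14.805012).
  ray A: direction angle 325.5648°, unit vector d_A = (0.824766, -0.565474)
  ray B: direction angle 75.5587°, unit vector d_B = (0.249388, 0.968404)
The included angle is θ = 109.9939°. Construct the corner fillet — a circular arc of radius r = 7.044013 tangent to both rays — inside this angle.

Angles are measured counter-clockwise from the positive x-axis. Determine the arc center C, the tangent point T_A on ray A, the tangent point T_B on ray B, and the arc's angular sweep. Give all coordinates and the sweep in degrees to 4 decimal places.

bisector direction at 20.5618° = (0.936294,0.351217)
center distance |VC| = r/sin(θ/2) = 7.044013/sin(54.9969°) = 8.599473
C = V + |VC|·bis = (24.8268,-11.7847)
T_A = V + ((C−V)·d_A)·d_A = V + 4.9328·d_A = (20.8436,-17.5944)
T_B = V + ((C−V)·d_B)·d_B = V + 4.9328·d_B = (18.0053,-10.0280)
sweep = 180° − θ = 70.0061°

center=(24.8268,-11.7847) T_A=(20.8436,-17.5944) T_B=(18.0053,-10.0280) sweep=70.0061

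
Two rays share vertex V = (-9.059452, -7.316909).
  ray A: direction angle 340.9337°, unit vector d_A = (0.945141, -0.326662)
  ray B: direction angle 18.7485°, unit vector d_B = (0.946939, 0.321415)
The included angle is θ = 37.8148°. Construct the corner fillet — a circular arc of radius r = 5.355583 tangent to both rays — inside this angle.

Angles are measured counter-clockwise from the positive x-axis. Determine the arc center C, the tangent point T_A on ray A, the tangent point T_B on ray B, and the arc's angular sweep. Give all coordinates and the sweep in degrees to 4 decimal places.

bisector direction at 359.8411° = (0.999996,-0.002773)
center distance |VC| = r/sin(θ/2) = 5.355583/sin(18.9074°) = 16.527557
C = V + |VC|·bis = (7.4680,-7.3627)
T_A = V + ((C−V)·d_A)·d_A = V + 15.6358·d_A = (5.7186,-12.4245)
T_B = V + ((C−V)·d_B)·d_B = V + 15.6358·d_B = (5.7467,-2.2913)
sweep = 180° − θ = 142.1852°

center=(7.4680,-7.3627) T_A=(5.7186,-12.4245) T_B=(5.7467,-2.2913) sweep=142.1852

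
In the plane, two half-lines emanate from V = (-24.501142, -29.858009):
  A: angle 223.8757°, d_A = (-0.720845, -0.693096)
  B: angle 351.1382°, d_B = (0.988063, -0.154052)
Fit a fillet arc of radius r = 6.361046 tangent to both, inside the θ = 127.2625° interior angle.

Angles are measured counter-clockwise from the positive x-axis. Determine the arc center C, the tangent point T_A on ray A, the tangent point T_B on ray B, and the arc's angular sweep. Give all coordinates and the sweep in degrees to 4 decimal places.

center=(-22.3654,-36.6289) T_A=(-26.7742,-32.0436) T_B=(-21.3855,-30.3438) sweep=52.7375

bisector direction at 287.5069° = (0.300821,-0.953680)
center distance |VC| = r/sin(θ/2) = 6.361046/sin(63.6313°) = 7.099745
C = V + |VC|·bis = (-22.3654,-36.6289)
T_A = V + ((C−V)·d_A)·d_A = V + 3.1533·d_A = (-26.7742,-32.0436)
T_B = V + ((C−V)·d_B)·d_B = V + 3.1533·d_B = (-21.3855,-30.3438)
sweep = 180° − θ = 52.7375°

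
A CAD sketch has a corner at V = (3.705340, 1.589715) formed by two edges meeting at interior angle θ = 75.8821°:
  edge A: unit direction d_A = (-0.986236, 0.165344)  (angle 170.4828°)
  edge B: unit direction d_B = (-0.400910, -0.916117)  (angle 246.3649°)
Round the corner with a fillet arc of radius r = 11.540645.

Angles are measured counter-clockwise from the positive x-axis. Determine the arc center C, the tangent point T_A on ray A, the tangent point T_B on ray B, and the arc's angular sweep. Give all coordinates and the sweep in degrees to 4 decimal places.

bisector direction at 208.4239° = (-0.879451,-0.475990)
center distance |VC| = r/sin(θ/2) = 11.540645/sin(37.9410°) = 18.769843
C = V + |VC|·bis = (-12.8018,-7.3445)
T_A = V + ((C−V)·d_A)·d_A = V + 14.8027·d_A = (-10.8936,4.0373)
T_B = V + ((C−V)·d_B)·d_B = V + 14.8027·d_B = (-2.2292,-11.9713)
sweep = 180° − θ = 104.1179°

center=(-12.8018,-7.3445) T_A=(-10.8936,4.0373) T_B=(-2.2292,-11.9713) sweep=104.1179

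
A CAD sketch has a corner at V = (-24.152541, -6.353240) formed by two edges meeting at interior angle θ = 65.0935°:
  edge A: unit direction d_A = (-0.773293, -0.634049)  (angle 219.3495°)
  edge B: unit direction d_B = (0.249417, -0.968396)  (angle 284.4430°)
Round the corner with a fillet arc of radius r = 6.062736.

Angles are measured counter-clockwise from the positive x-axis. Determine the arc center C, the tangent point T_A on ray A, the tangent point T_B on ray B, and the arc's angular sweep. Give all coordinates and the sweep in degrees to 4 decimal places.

bisector direction at 251.8962° = (-0.310739,-0.950495)
center distance |VC| = r/sin(θ/2) = 6.062736/sin(32.5468°) = 11.269286
C = V + |VC|·bis = (-27.6543,-17.0646)
T_A = V + ((C−V)·d_A)·d_A = V + 9.4995·d_A = (-31.4984,-12.3764)
T_B = V + ((C−V)·d_B)·d_B = V + 9.4995·d_B = (-21.7832,-15.5525)
sweep = 180° − θ = 114.9065°

center=(-27.6543,-17.0646) T_A=(-31.4984,-12.3764) T_B=(-21.7832,-15.5525) sweep=114.9065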